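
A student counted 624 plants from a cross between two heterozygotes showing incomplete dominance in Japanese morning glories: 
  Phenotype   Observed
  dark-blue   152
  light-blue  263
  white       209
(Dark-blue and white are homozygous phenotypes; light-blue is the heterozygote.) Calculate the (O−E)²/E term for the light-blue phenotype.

With incomplete dominance, a heterozygote × heterozygote cross gives a 1:2:1 phenotypic ratio.
Expected counts for N = 624 under a 1:2:1 ratio (total parts = 4):
  dark-blue: 624 × 1/4 = 156
  light-blue: 624 × 2/4 = 312
  white: 624 × 1/4 = 156
Contribution of light-blue: (263 − 312)² / 312 = 7.6955

7.696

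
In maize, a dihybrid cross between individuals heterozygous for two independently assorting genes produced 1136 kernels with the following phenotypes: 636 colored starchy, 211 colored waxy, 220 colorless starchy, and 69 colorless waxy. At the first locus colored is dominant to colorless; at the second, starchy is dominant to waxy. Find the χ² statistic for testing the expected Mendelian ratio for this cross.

0.319

A dihybrid F₂ with independent assortment and complete dominance at both loci gives a 9:3:3:1 phenotypic ratio.
The 9:3:3:1 ratio has 16 parts, so with N = 1136 the expected counts are:
  colored starchy: 1136 × 9/16 = 639
  colored waxy: 1136 × 3/16 = 213
  colorless starchy: 1136 × 3/16 = 213
  colorless waxy: 1136 × 1/16 = 71
χ² = Σ (O − E)² / E
  colored starchy: (636 − 639)² / 639 = 0.0141
  colored waxy: (211 − 213)² / 213 = 0.0188
  colorless starchy: (220 − 213)² / 213 = 0.2300
  colorless waxy: (69 − 71)² / 71 = 0.0563
χ² = 0.0141 + 0.0188 + 0.2300 + 0.0563 = 0.3192 ≈ 0.319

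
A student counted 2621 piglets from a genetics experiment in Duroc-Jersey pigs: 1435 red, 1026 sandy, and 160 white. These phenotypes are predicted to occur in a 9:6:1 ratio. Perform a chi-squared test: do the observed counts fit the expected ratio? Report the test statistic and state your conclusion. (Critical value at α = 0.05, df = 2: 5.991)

3.029; consistent

The 9:6:1 ratio has 16 parts, so with N = 2621 the expected counts are:
  red: 2621 × 9/16 = 1474.3125
  sandy: 2621 × 6/16 = 982.875
  white: 2621 × 1/16 = 163.8125
χ² = Σ (O − E)² / E
  red: (1435 − 1474.3125)² / 1474.3125 = 1.0483
  sandy: (1026 − 982.875)² / 982.875 = 1.8922
  white: (160 − 163.8125)² / 163.8125 = 0.0887
χ² = 1.0483 + 1.8922 + 0.0887 = 3.0292 ≈ 3.029
Degrees of freedom = 3 − 1 = 2; critical value at α = 0.05 is 5.991.
Since 3.029 < 5.991, we fail to reject the null hypothesis — the data are consistent with the 9:6:1 ratio.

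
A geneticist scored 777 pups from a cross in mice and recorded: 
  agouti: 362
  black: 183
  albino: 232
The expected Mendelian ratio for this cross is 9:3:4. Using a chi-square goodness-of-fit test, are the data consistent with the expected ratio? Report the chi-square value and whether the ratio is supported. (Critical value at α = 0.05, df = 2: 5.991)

Total ratio parts = 16. Expected numbers out of 777:
  agouti: 777 × 9/16 = 437.0625
  black: 777 × 3/16 = 145.6875
  albino: 777 × 4/16 = 194.25
χ² = Σ (O − E)² / E
  agouti: (362 − 437.0625)² / 437.0625 = 12.8915
  black: (183 − 145.6875)² / 145.6875 = 9.5562
  albino: (232 − 194.25)² / 194.25 = 7.3362
χ² = 12.8915 + 9.5562 + 7.3362 = 29.7839 ≈ 29.784
Degrees of freedom = 3 − 1 = 2; critical value at α = 0.05 is 5.991.
Since 29.784 > 5.991, we reject the null hypothesis — the data do not fit the 9:3:4 ratio.

29.784; not consistent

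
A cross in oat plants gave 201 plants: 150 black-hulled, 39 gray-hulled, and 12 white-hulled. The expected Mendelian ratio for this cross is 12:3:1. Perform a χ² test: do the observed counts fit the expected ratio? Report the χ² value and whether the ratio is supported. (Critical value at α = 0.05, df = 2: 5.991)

The 12:3:1 ratio has 16 parts, so with N = 201 the expected counts are:
  black-hulled: 201 × 12/16 = 150.75
  gray-hulled: 201 × 3/16 = 37.6875
  white-hulled: 201 × 1/16 = 12.5625
χ² = Σ (O − E)² / E
  black-hulled: (150 − 150.75)² / 150.75 = 0.0037
  gray-hulled: (39 − 37.6875)² / 37.6875 = 0.0457
  white-hulled: (12 − 12.5625)² / 12.5625 = 0.0252
χ² = 0.0037 + 0.0457 + 0.0252 = 0.0746 ≈ 0.075
Degrees of freedom = 3 − 1 = 2; critical value at α = 0.05 is 5.991.
Since 0.075 < 5.991, we fail to reject the null hypothesis — the data are consistent with the 12:3:1 ratio.

0.075; consistent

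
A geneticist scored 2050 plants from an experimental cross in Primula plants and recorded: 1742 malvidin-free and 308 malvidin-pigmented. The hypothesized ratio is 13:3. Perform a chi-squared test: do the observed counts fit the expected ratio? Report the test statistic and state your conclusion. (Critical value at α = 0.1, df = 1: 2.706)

The 13:3 ratio has 16 parts, so with N = 2050 the expected counts are:
  malvidin-free: 2050 × 13/16 = 1665.625
  malvidin-pigmented: 2050 × 3/16 = 384.375
χ² = Σ (O − E)² / E
  malvidin-free: (1742 − 1665.625)² / 1665.625 = 3.5021
  malvidin-pigmented: (308 − 384.375)² / 384.375 = 15.1757
χ² = 3.5021 + 15.1757 = 18.6778 ≈ 18.678
Degrees of freedom = 2 − 1 = 1; critical value at α = 0.1 is 2.706.
Since 18.678 > 2.706, we reject the null hypothesis — the data do not fit the 13:3 ratio.

18.678; not consistent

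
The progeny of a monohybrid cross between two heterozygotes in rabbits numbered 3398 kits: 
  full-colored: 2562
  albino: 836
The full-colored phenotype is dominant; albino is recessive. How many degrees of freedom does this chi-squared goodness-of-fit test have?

1

For a monohybrid cross between heterozygotes with complete dominance, the expected phenotypic ratio is 3:1.
A goodness-of-fit test with 2 phenotype classes has df = 2 − 1 = 1.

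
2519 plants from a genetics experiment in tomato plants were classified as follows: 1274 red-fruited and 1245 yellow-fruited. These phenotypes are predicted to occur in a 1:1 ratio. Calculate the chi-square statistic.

0.334

Under the 1:1 hypothesis (Σ ratio = 2, N = 2519):
  red-fruited: 2519 × 1/2 = 1259.5
  yellow-fruited: 2519 × 1/2 = 1259.5
χ² = Σ (O − E)² / E
  red-fruited: (1274 − 1259.5)² / 1259.5 = 0.1669
  yellow-fruited: (1245 − 1259.5)² / 1259.5 = 0.1669
χ² = 0.1669 + 0.1669 = 0.3338 ≈ 0.334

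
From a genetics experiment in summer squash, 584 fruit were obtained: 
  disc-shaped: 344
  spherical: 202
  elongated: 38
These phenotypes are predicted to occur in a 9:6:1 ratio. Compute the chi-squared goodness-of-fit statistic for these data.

2.113

The 9:6:1 ratio has 16 parts, so with N = 584 the expected counts are:
  disc-shaped: 584 × 9/16 = 328.5
  spherical: 584 × 6/16 = 219
  elongated: 584 × 1/16 = 36.5
χ² = Σ (O − E)² / E
  disc-shaped: (344 − 328.5)² / 328.5 = 0.7314
  spherical: (202 − 219)² / 219 = 1.3196
  elongated: (38 − 36.5)² / 36.5 = 0.0616
χ² = 0.7314 + 1.3196 + 0.0616 = 2.1126 ≈ 2.113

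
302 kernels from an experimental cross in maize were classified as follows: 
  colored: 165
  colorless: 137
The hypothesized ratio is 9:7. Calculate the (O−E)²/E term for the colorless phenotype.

Under the 9:7 hypothesis (Σ ratio = 16, N = 302):
  colored: 302 × 9/16 = 169.875
  colorless: 302 × 7/16 = 132.125
Contribution of colorless: (137 − 132.125)² / 132.125 = 0.1799

0.180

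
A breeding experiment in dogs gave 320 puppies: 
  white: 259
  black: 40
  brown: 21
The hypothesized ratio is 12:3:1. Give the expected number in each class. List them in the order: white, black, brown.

240, 60, 20

Under the 12:3:1 hypothesis (Σ ratio = 16, N = 320):
  white: 320 × 12/16 = 240
  black: 320 × 3/16 = 60
  brown: 320 × 1/16 = 20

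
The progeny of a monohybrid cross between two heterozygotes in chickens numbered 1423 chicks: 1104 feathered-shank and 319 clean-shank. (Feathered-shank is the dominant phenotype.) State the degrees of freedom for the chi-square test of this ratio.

1

For a monohybrid cross between heterozygotes with complete dominance, the expected phenotypic ratio is 3:1.
A goodness-of-fit test with 2 phenotype classes has df = 2 − 1 = 1.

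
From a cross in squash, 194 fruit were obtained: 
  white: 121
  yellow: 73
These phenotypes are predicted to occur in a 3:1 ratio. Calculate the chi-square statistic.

Expected counts for N = 194 under a 3:1 ratio (total parts = 4):
  white: 194 × 3/4 = 145.5
  yellow: 194 × 1/4 = 48.5
χ² = Σ (O − E)² / E
  white: (121 − 145.5)² / 145.5 = 4.1254
  yellow: (73 − 48.5)² / 48.5 = 12.3763
χ² = 4.1254 + 12.3763 = 16.5017 ≈ 16.502

16.502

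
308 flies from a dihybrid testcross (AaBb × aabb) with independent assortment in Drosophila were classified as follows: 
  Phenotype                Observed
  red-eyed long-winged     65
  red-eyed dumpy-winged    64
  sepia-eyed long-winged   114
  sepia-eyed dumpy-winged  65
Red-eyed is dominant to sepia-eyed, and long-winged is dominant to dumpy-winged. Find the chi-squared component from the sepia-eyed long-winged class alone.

17.779

A dihybrid testcross with independent assortment gives a 1:1:1:1 ratio.
The 1:1:1:1 ratio has 4 parts, so with N = 308 the expected counts are:
  red-eyed long-winged: 308 × 1/4 = 77
  red-eyed dumpy-winged: 308 × 1/4 = 77
  sepia-eyed long-winged: 308 × 1/4 = 77
  sepia-eyed dumpy-winged: 308 × 1/4 = 77
Contribution of sepia-eyed long-winged: (114 − 77)² / 77 = 17.7792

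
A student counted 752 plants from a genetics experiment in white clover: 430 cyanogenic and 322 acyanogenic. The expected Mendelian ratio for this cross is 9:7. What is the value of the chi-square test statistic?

Expected counts for N = 752 under a 9:7 ratio (total parts = 16):
  cyanogenic: 752 × 9/16 = 423
  acyanogenic: 752 × 7/16 = 329
χ² = Σ (O − E)² / E
  cyanogenic: (430 − 423)² / 423 = 0.1158
  acyanogenic: (322 − 329)² / 329 = 0.1489
χ² = 0.1158 + 0.1489 = 0.2647 ≈ 0.265

0.265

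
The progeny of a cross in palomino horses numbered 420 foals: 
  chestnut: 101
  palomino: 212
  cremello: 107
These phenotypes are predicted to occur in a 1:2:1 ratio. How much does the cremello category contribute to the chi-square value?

0.038

Expected counts for N = 420 under a 1:2:1 ratio (total parts = 4):
  chestnut: 420 × 1/4 = 105
  palomino: 420 × 2/4 = 210
  cremello: 420 × 1/4 = 105
Contribution of cremello: (107 − 105)² / 105 = 0.0381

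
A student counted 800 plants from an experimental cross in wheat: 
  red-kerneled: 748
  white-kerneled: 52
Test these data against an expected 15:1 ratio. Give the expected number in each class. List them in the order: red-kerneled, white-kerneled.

750, 50

The 15:1 ratio has 16 parts, so with N = 800 the expected counts are:
  red-kerneled: 800 × 15/16 = 750
  white-kerneled: 800 × 1/16 = 50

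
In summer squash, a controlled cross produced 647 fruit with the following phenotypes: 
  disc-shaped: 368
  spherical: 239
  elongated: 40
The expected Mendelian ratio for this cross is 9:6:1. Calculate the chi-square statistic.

0.104

Expected counts for N = 647 under a 9:6:1 ratio (total parts = 16):
  disc-shaped: 647 × 9/16 = 363.9375
  spherical: 647 × 6/16 = 242.625
  elongated: 647 × 1/16 = 40.4375
χ² = Σ (O − E)² / E
  disc-shaped: (368 − 363.9375)² / 363.9375 = 0.0453
  spherical: (239 − 242.625)² / 242.625 = 0.0542
  elongated: (40 − 40.4375)² / 40.4375 = 0.0047
χ² = 0.0453 + 0.0542 + 0.0047 = 0.1042 ≈ 0.104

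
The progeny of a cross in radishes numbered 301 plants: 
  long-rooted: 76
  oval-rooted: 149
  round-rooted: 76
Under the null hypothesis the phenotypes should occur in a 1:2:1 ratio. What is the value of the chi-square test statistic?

0.030

Total ratio parts = 4. Expected numbers out of 301:
  long-rooted: 301 × 1/4 = 75.25
  oval-rooted: 301 × 2/4 = 150.5
  round-rooted: 301 × 1/4 = 75.25
χ² = Σ (O − E)² / E
  long-rooted: (76 − 75.25)² / 75.25 = 0.0075
  oval-rooted: (149 − 150.5)² / 150.5 = 0.0150
  round-rooted: (76 − 75.25)² / 75.25 = 0.0075
χ² = 0.0075 + 0.0150 + 0.0075 = 0.030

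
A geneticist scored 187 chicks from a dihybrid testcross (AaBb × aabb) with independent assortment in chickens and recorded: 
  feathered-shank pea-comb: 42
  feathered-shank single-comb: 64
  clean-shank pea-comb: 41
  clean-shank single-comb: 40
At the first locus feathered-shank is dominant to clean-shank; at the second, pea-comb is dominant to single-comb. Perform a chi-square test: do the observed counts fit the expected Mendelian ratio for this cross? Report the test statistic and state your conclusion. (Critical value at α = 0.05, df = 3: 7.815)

8.529; not consistent

A dihybrid testcross with independent assortment gives a 1:1:1:1 ratio.
Expected counts for N = 187 under a 1:1:1:1 ratio (total parts = 4):
  feathered-shank pea-comb: 187 × 1/4 = 46.75
  feathered-shank single-comb: 187 × 1/4 = 46.75
  clean-shank pea-comb: 187 × 1/4 = 46.75
  clean-shank single-comb: 187 × 1/4 = 46.75
χ² = Σ (O − E)² / E
  feathered-shank pea-comb: (42 − 46.75)² / 46.75 = 0.4826
  feathered-shank single-comb: (64 − 46.75)² / 46.75 = 6.3650
  clean-shank pea-comb: (41 − 46.75)² / 46.75 = 0.7072
  clean-shank single-comb: (40 − 46.75)² / 46.75 = 0.9746
χ² = 0.4826 + 6.3650 + 0.7072 + 0.9746 = 8.5294 ≈ 8.529
Degrees of freedom = 4 − 1 = 3; critical value at α = 0.05 is 7.815.
Since 8.529 > 7.815, we reject the null hypothesis — the data do not fit the 1:1:1:1 ratio.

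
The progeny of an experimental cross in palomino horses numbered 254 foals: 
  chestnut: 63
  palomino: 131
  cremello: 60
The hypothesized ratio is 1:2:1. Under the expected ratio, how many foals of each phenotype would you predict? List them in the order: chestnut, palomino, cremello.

Under the 1:2:1 hypothesis (Σ ratio = 4, N = 254):
  chestnut: 254 × 1/4 = 63.5
  palomino: 254 × 2/4 = 127
  cremello: 254 × 1/4 = 63.5

63.5, 127, 63.5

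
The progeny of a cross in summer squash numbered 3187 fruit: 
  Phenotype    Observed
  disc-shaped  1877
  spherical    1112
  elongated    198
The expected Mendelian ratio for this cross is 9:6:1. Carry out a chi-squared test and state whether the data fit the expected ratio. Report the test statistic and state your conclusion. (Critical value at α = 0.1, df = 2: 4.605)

9.754; not consistent

Under the 9:6:1 hypothesis (Σ ratio = 16, N = 3187):
  disc-shaped: 3187 × 9/16 = 1792.6875
  spherical: 3187 × 6/16 = 1195.125
  elongated: 3187 × 1/16 = 199.1875
χ² = Σ (O − E)² / E
  disc-shaped: (1877 − 1792.6875)² / 1792.6875 = 3.9653
  spherical: (1112 − 1195.125)² / 1195.125 = 5.7816
  elongated: (198 − 199.1875)² / 199.1875 = 0.0071
χ² = 3.9653 + 5.7816 + 0.0071 = 9.754
Degrees of freedom = 3 − 1 = 2; critical value at α = 0.1 is 4.605.
Since 9.754 > 4.605, we reject the null hypothesis — the data do not fit the 9:6:1 ratio.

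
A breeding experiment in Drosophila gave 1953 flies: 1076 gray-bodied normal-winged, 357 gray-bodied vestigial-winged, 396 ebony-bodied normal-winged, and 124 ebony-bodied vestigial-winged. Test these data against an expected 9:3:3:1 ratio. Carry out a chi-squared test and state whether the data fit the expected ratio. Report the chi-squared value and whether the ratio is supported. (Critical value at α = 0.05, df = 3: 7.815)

3.152; consistent

The 9:3:3:1 ratio has 16 parts, so with N = 1953 the expected counts are:
  gray-bodied normal-winged: 1953 × 9/16 = 1098.5625
  gray-bodied vestigial-winged: 1953 × 3/16 = 366.1875
  ebony-bodied normal-winged: 1953 × 3/16 = 366.1875
  ebony-bodied vestigial-winged: 1953 × 1/16 = 122.0625
χ² = Σ (O − E)² / E
  gray-bodied normal-winged: (1076 − 1098.5625)² / 1098.5625 = 0.4634
  gray-bodied vestigial-winged: (357 − 366.1875)² / 366.1875 = 0.2305
  ebony-bodied normal-winged: (396 − 366.1875)² / 366.1875 = 2.4271
  ebony-bodied vestigial-winged: (124 − 122.0625)² / 122.0625 = 0.0308
χ² = 0.4634 + 0.2305 + 2.4271 + 0.0308 = 3.1518 ≈ 3.152
Degrees of freedom = 4 − 1 = 3; critical value at α = 0.05 is 7.815.
Since 3.152 < 7.815, we fail to reject the null hypothesis — the data are consistent with the 9:3:3:1 ratio.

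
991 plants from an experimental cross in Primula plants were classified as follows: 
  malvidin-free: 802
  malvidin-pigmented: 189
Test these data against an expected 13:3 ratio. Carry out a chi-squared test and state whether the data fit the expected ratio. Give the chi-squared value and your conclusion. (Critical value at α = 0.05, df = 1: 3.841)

0.067; consistent

The 13:3 ratio has 16 parts, so with N = 991 the expected counts are:
  malvidin-free: 991 × 13/16 = 805.1875
  malvidin-pigmented: 991 × 3/16 = 185.8125
χ² = Σ (O − E)² / E
  malvidin-free: (802 − 805.1875)² / 805.1875 = 0.0126
  malvidin-pigmented: (189 − 185.8125)² / 185.8125 = 0.0547
χ² = 0.0126 + 0.0547 = 0.0673 ≈ 0.067
Degrees of freedom = 2 − 1 = 1; critical value at α = 0.05 is 3.841.
Since 0.067 < 3.841, we fail to reject the null hypothesis — the data are consistent with the 13:3 ratio.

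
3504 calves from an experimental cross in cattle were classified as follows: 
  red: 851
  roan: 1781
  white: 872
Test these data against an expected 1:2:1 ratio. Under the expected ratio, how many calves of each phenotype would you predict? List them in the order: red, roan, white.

876, 1752, 876

Expected counts for N = 3504 under a 1:2:1 ratio (total parts = 4):
  red: 3504 × 1/4 = 876
  roan: 3504 × 2/4 = 1752
  white: 3504 × 1/4 = 876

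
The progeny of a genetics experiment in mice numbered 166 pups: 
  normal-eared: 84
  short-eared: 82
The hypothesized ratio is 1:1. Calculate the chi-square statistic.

0.024

The 1:1 ratio has 2 parts, so with N = 166 the expected counts are:
  normal-eared: 166 × 1/2 = 83
  short-eared: 166 × 1/2 = 83
χ² = Σ (O − E)² / E
  normal-eared: (84 − 83)² / 83 = 0.0120
  short-eared: (82 − 83)² / 83 = 0.0120
χ² = 0.0120 + 0.0120 = 0.024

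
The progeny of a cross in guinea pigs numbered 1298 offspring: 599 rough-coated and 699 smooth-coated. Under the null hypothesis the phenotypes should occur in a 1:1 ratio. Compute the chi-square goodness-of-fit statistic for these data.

7.704

Total ratio parts = 2. Expected numbers out of 1298:
  rough-coated: 1298 × 1/2 = 649
  smooth-coated: 1298 × 1/2 = 649
χ² = Σ (O − E)² / E
  rough-coated: (599 − 649)² / 649 = 3.8521
  smooth-coated: (699 − 649)² / 649 = 3.8521
χ² = 3.8521 + 3.8521 = 7.7042 ≈ 7.704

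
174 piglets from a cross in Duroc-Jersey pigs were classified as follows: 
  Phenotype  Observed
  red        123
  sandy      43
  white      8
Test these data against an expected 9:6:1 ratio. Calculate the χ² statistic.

Total ratio parts = 16. Expected numbers out of 174:
  red: 174 × 9/16 = 97.875
  sandy: 174 × 6/16 = 65.25
  white: 174 × 1/16 = 10.875
χ² = Σ (O − E)² / E
  red: (123 − 97.875)² / 97.875 = 6.4497
  sandy: (43 − 65.25)² / 65.25 = 7.5872
  white: (8 − 10.875)² / 10.875 = 0.7601
χ² = 6.4497 + 7.5872 + 0.7601 = 14.797

14.797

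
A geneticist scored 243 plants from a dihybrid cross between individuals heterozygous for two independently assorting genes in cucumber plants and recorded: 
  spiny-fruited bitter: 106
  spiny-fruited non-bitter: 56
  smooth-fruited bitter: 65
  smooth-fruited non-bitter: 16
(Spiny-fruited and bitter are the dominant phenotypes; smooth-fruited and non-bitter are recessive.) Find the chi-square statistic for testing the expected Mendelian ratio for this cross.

17.616

A dihybrid F₂ with independent assortment and complete dominance at both loci gives a 9:3:3:1 phenotypic ratio.
Under the 9:3:3:1 hypothesis (Σ ratio = 16, N = 243):
  spiny-fruited bitter: 243 × 9/16 = 136.6875
  spiny-fruited non-bitter: 243 × 3/16 = 45.5625
  smooth-fruited bitter: 243 × 3/16 = 45.5625
  smooth-fruited non-bitter: 243 × 1/16 = 15.1875
χ² = Σ (O − E)² / E
  spiny-fruited bitter: (106 − 136.6875)² / 136.6875 = 6.8896
  spiny-fruited non-bitter: (56 − 45.5625)² / 45.5625 = 2.3910
  smooth-fruited bitter: (65 − 45.5625)² / 45.5625 = 8.2923
  smooth-fruited non-bitter: (16 − 15.1875)² / 15.1875 = 0.0435
χ² = 6.8896 + 2.3910 + 8.2923 + 0.0435 = 17.6164 ≈ 17.616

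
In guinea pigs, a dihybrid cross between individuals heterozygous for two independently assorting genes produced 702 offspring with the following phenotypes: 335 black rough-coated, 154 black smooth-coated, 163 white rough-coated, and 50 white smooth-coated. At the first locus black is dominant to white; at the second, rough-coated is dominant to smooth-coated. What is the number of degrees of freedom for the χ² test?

A dihybrid F₂ with independent assortment and complete dominance at both loci gives a 9:3:3:1 phenotypic ratio.
A goodness-of-fit test with 4 phenotype classes has df = 4 − 1 = 3.

3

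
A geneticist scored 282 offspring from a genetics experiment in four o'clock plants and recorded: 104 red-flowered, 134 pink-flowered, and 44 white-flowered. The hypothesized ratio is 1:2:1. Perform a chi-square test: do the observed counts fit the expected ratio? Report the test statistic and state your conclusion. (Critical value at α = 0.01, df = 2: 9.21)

26.227; not consistent

Total ratio parts = 4. Expected numbers out of 282:
  red-flowered: 282 × 1/4 = 70.5
  pink-flowered: 282 × 2/4 = 141
  white-flowered: 282 × 1/4 = 70.5
χ² = Σ (O − E)² / E
  red-flowered: (104 − 70.5)² / 70.5 = 15.9184
  pink-flowered: (134 − 141)² / 141 = 0.3475
  white-flowered: (44 − 70.5)² / 70.5 = 9.9610
χ² = 15.9184 + 0.3475 + 9.9610 = 26.2269 ≈ 26.227
Degrees of freedom = 3 − 1 = 2; critical value at α = 0.01 is 9.21.
Since 26.227 > 9.21, we reject the null hypothesis — the data do not fit the 1:2:1 ratio.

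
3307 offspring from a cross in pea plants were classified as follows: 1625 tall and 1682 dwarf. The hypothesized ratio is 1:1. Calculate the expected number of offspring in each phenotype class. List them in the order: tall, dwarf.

1653.5, 1653.5

Total ratio parts = 2. Expected numbers out of 3307:
  tall: 3307 × 1/2 = 1653.5
  dwarf: 3307 × 1/2 = 1653.5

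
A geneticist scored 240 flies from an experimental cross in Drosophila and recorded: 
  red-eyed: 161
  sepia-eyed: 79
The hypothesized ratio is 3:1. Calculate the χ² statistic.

Under the 3:1 hypothesis (Σ ratio = 4, N = 240):
  red-eyed: 240 × 3/4 = 180
  sepia-eyed: 240 × 1/4 = 60
χ² = Σ (O − E)² / E
  red-eyed: (161 − 180)² / 180 = 2.0056
  sepia-eyed: (79 − 60)² / 60 = 6.0167
χ² = 2.0056 + 6.0167 = 8.0223 ≈ 8.022

8.022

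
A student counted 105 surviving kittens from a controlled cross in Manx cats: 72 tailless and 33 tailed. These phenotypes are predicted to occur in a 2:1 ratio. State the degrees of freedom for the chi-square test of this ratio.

A goodness-of-fit test with 2 phenotype classes has df = 2 − 1 = 1.

1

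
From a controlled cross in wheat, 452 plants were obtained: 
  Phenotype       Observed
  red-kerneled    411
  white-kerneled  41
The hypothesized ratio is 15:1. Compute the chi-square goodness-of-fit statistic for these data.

Under the 15:1 hypothesis (Σ ratio = 16, N = 452):
  red-kerneled: 452 × 15/16 = 423.75
  white-kerneled: 452 × 1/16 = 28.25
χ² = Σ (O − E)² / E
  red-kerneled: (411 − 423.75)² / 423.75 = 0.3836
  white-kerneled: (41 − 28.25)² / 28.25 = 5.7544
χ² = 0.3836 + 5.7544 = 6.138

6.138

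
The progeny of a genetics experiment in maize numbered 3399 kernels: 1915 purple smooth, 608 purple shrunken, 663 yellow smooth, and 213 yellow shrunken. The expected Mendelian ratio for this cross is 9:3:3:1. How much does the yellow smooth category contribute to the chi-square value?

The 9:3:3:1 ratio has 16 parts, so with N = 3399 the expected counts are:
  purple smooth: 3399 × 9/16 = 1911.9375
  purple shrunken: 3399 × 3/16 = 637.3125
  yellow smooth: 3399 × 3/16 = 637.3125
  yellow shrunken: 3399 × 1/16 = 212.4375
Contribution of yellow smooth: (663 − 637.3125)² / 637.3125 = 1.0354

1.035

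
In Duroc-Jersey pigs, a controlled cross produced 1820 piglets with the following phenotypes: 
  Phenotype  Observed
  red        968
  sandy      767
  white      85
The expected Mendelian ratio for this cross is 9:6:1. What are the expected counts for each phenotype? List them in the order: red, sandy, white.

The 9:6:1 ratio has 16 parts, so with N = 1820 the expected counts are:
  red: 1820 × 9/16 = 1023.75
  sandy: 1820 × 6/16 = 682.5
  white: 1820 × 1/16 = 113.75

1023.75, 682.5, 113.75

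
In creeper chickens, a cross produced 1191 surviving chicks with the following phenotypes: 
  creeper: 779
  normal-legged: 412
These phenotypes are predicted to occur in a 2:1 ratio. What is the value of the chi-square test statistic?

The 2:1 ratio has 3 parts, so with N = 1191 the expected counts are:
  creeper: 1191 × 2/3 = 794
  normal-legged: 1191 × 1/3 = 397
χ² = Σ (O − E)² / E
  creeper: (779 − 794)² / 794 = 0.2834
  normal-legged: (412 − 397)² / 397 = 0.5668
χ² = 0.2834 + 0.5668 = 0.8502 ≈ 0.850

0.850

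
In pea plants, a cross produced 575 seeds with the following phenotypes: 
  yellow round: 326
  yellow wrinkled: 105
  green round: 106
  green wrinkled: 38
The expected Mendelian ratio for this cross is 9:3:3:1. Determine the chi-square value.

The 9:3:3:1 ratio has 16 parts, so with N = 575 the expected counts are:
  yellow round: 575 × 9/16 = 323.4375
  yellow wrinkled: 575 × 3/16 = 107.8125
  green round: 575 × 3/16 = 107.8125
  green wrinkled: 575 × 1/16 = 35.9375
χ² = Σ (O − E)² / E
  yellow round: (326 − 323.4375)² / 323.4375 = 0.0203
  yellow wrinkled: (105 − 107.8125)² / 107.8125 = 0.0734
  green round: (106 − 107.8125)² / 107.8125 = 0.0305
  green wrinkled: (38 − 35.9375)² / 35.9375 = 0.1184
χ² = 0.0203 + 0.0734 + 0.0305 + 0.1184 = 0.2426 ≈ 0.243

0.243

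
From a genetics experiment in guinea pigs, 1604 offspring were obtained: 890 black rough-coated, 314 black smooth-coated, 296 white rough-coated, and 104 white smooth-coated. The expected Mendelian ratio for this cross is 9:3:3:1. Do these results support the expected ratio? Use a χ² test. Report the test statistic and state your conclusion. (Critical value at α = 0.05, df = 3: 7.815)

0.965; consistent

Expected counts for N = 1604 under a 9:3:3:1 ratio (total parts = 16):
  black rough-coated: 1604 × 9/16 = 902.25
  black smooth-coated: 1604 × 3/16 = 300.75
  white rough-coated: 1604 × 3/16 = 300.75
  white smooth-coated: 1604 × 1/16 = 100.25
χ² = Σ (O − E)² / E
  black rough-coated: (890 − 902.25)² / 902.25 = 0.1663
  black smooth-coated: (314 − 300.75)² / 300.75 = 0.5837
  white rough-coated: (296 − 300.75)² / 300.75 = 0.0750
  white smooth-coated: (104 − 100.25)² / 100.25 = 0.1403
χ² = 0.1663 + 0.5837 + 0.0750 + 0.1403 = 0.9653 ≈ 0.965
Degrees of freedom = 4 − 1 = 3; critical value at α = 0.05 is 7.815.
Since 0.965 < 7.815, we fail to reject the null hypothesis — the data are consistent with the 9:3:3:1 ratio.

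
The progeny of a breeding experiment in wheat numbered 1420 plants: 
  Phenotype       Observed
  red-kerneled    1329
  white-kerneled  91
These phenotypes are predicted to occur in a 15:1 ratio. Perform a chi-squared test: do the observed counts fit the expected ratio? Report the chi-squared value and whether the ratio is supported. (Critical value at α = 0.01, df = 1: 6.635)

0.061; consistent

Under the 15:1 hypothesis (Σ ratio = 16, N = 1420):
  red-kerneled: 1420 × 15/16 = 1331.25
  white-kerneled: 1420 × 1/16 = 88.75
χ² = Σ (O − E)² / E
  red-kerneled: (1329 − 1331.25)² / 1331.25 = 0.0038
  white-kerneled: (91 − 88.75)² / 88.75 = 0.0570
χ² = 0.0038 + 0.0570 = 0.0608 ≈ 0.061
Degrees of freedom = 2 − 1 = 1; critical value at α = 0.01 is 6.635.
Since 0.061 < 6.635, we fail to reject the null hypothesis — the data are consistent with the 15:1 ratio.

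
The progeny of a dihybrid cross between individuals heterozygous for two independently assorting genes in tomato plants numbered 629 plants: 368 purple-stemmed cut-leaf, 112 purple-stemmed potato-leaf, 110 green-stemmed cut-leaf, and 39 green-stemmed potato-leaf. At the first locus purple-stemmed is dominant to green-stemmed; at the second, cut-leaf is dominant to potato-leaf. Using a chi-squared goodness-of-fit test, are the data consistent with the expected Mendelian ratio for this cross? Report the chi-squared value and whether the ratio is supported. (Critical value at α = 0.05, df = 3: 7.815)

A dihybrid F₂ with independent assortment and complete dominance at both loci gives a 9:3:3:1 phenotypic ratio.
The 9:3:3:1 ratio has 16 parts, so with N = 629 the expected counts are:
  purple-stemmed cut-leaf: 629 × 9/16 = 353.8125
  purple-stemmed potato-leaf: 629 × 3/16 = 117.9375
  green-stemmed cut-leaf: 629 × 3/16 = 117.9375
  green-stemmed potato-leaf: 629 × 1/16 = 39.3125
χ² = Σ (O − E)² / E
  purple-stemmed cut-leaf: (368 − 353.8125)² / 353.8125 = 0.5689
  purple-stemmed potato-leaf: (112 − 117.9375)² / 117.9375 = 0.2989
  green-stemmed cut-leaf: (110 − 117.9375)² / 117.9375 = 0.5342
  green-stemmed potato-leaf: (39 − 39.3125)² / 39.3125 = 0.0025
χ² = 0.5689 + 0.2989 + 0.5342 + 0.0025 = 1.4045 ≈ 1.405
Degrees of freedom = 4 − 1 = 3; critical value at α = 0.05 is 7.815.
Since 1.405 < 7.815, we fail to reject the null hypothesis — the data are consistent with the 9:3:3:1 ratio.

1.405; consistent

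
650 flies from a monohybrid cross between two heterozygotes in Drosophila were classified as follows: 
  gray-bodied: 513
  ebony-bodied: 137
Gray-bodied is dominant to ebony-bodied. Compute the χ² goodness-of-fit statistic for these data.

For a monohybrid cross between heterozygotes with complete dominance, the expected phenotypic ratio is 3:1.
Under the 3:1 hypothesis (Σ ratio = 4, N = 650):
  gray-bodied: 650 × 3/4 = 487.5
  ebony-bodied: 650 × 1/4 = 162.5
χ² = Σ (O − E)² / E
  gray-bodied: (513 − 487.5)² / 487.5 = 1.3338
  ebony-bodied: (137 − 162.5)² / 162.5 = 4.0015
χ² = 1.3338 + 4.0015 = 5.3353 ≈ 5.335

5.335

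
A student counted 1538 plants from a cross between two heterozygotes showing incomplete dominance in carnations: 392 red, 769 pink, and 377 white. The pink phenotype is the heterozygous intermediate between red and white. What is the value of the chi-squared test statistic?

0.293

With incomplete dominance, a heterozygote × heterozygote cross gives a 1:2:1 phenotypic ratio.
Expected counts for N = 1538 under a 1:2:1 ratio (total parts = 4):
  red: 1538 × 1/4 = 384.5
  pink: 1538 × 2/4 = 769
  white: 1538 × 1/4 = 384.5
χ² = Σ (O − E)² / E
  red: (392 − 384.5)² / 384.5 = 0.1463
  pink: (769 − 769)² / 769 = 0.0000
  white: (377 − 384.5)² / 384.5 = 0.1463
χ² = 0.1463 + 0.0000 + 0.1463 = 0.2926 ≈ 0.293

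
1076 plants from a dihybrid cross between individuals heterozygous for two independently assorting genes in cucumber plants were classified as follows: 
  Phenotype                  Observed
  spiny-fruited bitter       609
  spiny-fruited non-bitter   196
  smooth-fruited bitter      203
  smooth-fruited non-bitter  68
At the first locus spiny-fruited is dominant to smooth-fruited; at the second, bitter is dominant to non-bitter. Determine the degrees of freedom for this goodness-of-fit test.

A dihybrid F₂ with independent assortment and complete dominance at both loci gives a 9:3:3:1 phenotypic ratio.
A goodness-of-fit test with 4 phenotype classes has df = 4 − 1 = 3.

3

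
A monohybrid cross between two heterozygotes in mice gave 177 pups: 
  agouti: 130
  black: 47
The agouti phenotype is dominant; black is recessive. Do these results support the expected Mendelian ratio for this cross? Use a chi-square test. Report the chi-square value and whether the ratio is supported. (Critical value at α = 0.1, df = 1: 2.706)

For a monohybrid cross between heterozygotes with complete dominance, the expected phenotypic ratio is 3:1.
Expected counts for N = 177 under a 3:1 ratio (total parts = 4):
  agouti: 177 × 3/4 = 132.75
  black: 177 × 1/4 = 44.25
χ² = Σ (O − E)² / E
  agouti: (130 − 132.75)² / 132.75 = 0.0570
  black: (47 − 44.25)² / 44.25 = 0.1709
χ² = 0.0570 + 0.1709 = 0.2279 ≈ 0.228
Degrees of freedom = 2 − 1 = 1; critical value at α = 0.1 is 2.706.
Since 0.228 < 2.706, we fail to reject the null hypothesis — the data are consistent with the 3:1 ratio.

0.228; consistent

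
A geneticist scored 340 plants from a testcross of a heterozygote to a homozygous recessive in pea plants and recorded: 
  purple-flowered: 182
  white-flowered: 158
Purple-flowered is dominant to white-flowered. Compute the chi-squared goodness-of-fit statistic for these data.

A testcross of a heterozygote (Aa × aa) gives a 1:1 phenotypic ratio.
Under the 1:1 hypothesis (Σ ratio = 2, N = 340):
  purple-flowered: 340 × 1/2 = 170
  white-flowered: 340 × 1/2 = 170
χ² = Σ (O − E)² / E
  purple-flowered: (182 − 170)² / 170 = 0.8471
  white-flowered: (158 − 170)² / 170 = 0.8471
χ² = 0.8471 + 0.8471 = 1.6942 ≈ 1.694

1.694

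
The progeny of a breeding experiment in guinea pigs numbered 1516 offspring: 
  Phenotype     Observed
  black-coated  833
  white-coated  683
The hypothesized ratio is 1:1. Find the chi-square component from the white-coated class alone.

The 1:1 ratio has 2 parts, so with N = 1516 the expected counts are:
  black-coated: 1516 × 1/2 = 758
  white-coated: 1516 × 1/2 = 758
Contribution of white-coated: (683 − 758)² / 758 = 7.4208

7.421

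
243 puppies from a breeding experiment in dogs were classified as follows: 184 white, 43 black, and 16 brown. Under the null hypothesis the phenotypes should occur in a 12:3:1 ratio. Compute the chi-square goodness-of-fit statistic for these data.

Under the 12:3:1 hypothesis (Σ ratio = 16, N = 243):
  white: 243 × 12/16 = 182.25
  black: 243 × 3/16 = 45.5625
  brown: 243 × 1/16 = 15.1875
χ² = Σ (O − E)² / E
  white: (184 − 182.25)² / 182.25 = 0.0168
  black: (43 − 45.5625)² / 45.5625 = 0.1441
  brown: (16 − 15.1875)² / 15.1875 = 0.0435
χ² = 0.0168 + 0.1441 + 0.0435 = 0.2044 ≈ 0.204

0.204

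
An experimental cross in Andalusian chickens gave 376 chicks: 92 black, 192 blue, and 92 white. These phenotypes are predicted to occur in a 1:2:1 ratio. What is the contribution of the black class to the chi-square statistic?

0.043

Total ratio parts = 4. Expected numbers out of 376:
  black: 376 × 1/4 = 94
  blue: 376 × 2/4 = 188
  white: 376 × 1/4 = 94
Contribution of black: (92 − 94)² / 94 = 0.0426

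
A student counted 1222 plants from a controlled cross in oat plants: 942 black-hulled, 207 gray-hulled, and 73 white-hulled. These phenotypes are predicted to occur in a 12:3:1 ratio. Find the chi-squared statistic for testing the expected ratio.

2.995

Expected counts for N = 1222 under a 12:3:1 ratio (total parts = 16):
  black-hulled: 1222 × 12/16 = 916.5
  gray-hulled: 1222 × 3/16 = 229.125
  white-hulled: 1222 × 1/16 = 76.375
χ² = Σ (O − E)² / E
  black-hulled: (942 − 916.5)² / 916.5 = 0.7095
  gray-hulled: (207 − 229.125)² / 229.125 = 2.1365
  white-hulled: (73 − 76.375)² / 76.375 = 0.1491
χ² = 0.7095 + 2.1365 + 0.1491 = 2.9951 ≈ 2.995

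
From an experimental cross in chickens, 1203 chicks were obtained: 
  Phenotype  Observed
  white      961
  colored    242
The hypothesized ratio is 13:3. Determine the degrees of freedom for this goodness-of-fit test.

A goodness-of-fit test with 2 phenotype classes has df = 2 − 1 = 1.

1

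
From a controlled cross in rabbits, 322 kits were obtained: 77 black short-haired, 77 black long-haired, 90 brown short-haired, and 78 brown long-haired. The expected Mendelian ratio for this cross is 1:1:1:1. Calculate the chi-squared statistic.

1.503

The 1:1:1:1 ratio has 4 parts, so with N = 322 the expected counts are:
  black short-haired: 322 × 1/4 = 80.5
  black long-haired: 322 × 1/4 = 80.5
  brown short-haired: 322 × 1/4 = 80.5
  brown long-haired: 322 × 1/4 = 80.5
χ² = Σ (O − E)² / E
  black short-haired: (77 − 80.5)² / 80.5 = 0.1522
  black long-haired: (77 − 80.5)² / 80.5 = 0.1522
  brown short-haired: (90 − 80.5)² / 80.5 = 1.1211
  brown long-haired: (78 − 80.5)² / 80.5 = 0.0776
χ² = 0.1522 + 0.1522 + 1.1211 + 0.0776 = 1.5031 ≈ 1.503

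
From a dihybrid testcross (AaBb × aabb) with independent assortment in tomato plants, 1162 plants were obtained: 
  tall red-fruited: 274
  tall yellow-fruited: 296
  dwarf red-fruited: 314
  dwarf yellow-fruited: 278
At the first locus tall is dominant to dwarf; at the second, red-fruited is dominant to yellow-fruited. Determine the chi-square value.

3.480

A dihybrid testcross with independent assortment gives a 1:1:1:1 ratio.
Expected counts for N = 1162 under a 1:1:1:1 ratio (total parts = 4):
  tall red-fruited: 1162 × 1/4 = 290.5
  tall yellow-fruited: 1162 × 1/4 = 290.5
  dwarf red-fruited: 1162 × 1/4 = 290.5
  dwarf yellow-fruited: 1162 × 1/4 = 290.5
χ² = Σ (O − E)² / E
  tall red-fruited: (274 − 290.5)² / 290.5 = 0.9372
  tall yellow-fruited: (296 − 290.5)² / 290.5 = 0.1041
  dwarf red-fruited: (314 − 290.5)² / 290.5 = 1.9010
  dwarf yellow-fruited: (278 − 290.5)² / 290.5 = 0.5379
χ² = 0.9372 + 0.1041 + 1.9010 + 0.5379 = 3.4802 ≈ 3.480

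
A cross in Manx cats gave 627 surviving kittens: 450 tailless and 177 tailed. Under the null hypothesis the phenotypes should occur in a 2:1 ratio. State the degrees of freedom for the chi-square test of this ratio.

A goodness-of-fit test with 2 phenotype classes has df = 2 − 1 = 1.

1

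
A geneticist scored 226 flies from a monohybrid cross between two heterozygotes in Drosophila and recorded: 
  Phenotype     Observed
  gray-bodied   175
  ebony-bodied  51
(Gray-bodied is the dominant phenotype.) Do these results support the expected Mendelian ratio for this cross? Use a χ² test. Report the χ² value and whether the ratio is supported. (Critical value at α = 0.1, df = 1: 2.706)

For a monohybrid cross between heterozygotes with complete dominance, the expected phenotypic ratio is 3:1.
Under the 3:1 hypothesis (Σ ratio = 4, N = 226):
  gray-bodied: 226 × 3/4 = 169.5
  ebony-bodied: 226 × 1/4 = 56.5
χ² = Σ (O − E)² / E
  gray-bodied: (175 − 169.5)² / 169.5 = 0.1785
  ebony-bodied: (51 − 56.5)² / 56.5 = 0.5354
χ² = 0.1785 + 0.5354 = 0.7139 ≈ 0.714
Degrees of freedom = 2 − 1 = 1; critical value at α = 0.1 is 2.706.
Since 0.714 < 2.706, we fail to reject the null hypothesis — the data are consistent with the 3:1 ratio.

0.714; consistent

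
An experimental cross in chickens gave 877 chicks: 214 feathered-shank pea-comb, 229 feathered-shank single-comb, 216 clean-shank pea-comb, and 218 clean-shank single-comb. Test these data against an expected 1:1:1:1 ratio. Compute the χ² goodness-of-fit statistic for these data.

0.615

Total ratio parts = 4. Expected numbers out of 877:
  feathered-shank pea-comb: 877 × 1/4 = 219.25
  feathered-shank single-comb: 877 × 1/4 = 219.25
  clean-shank pea-comb: 877 × 1/4 = 219.25
  clean-shank single-comb: 877 × 1/4 = 219.25
χ² = Σ (O − E)² / E
  feathered-shank pea-comb: (214 − 219.25)² / 219.25 = 0.1257
  feathered-shank single-comb: (229 − 219.25)² / 219.25 = 0.4336
  clean-shank pea-comb: (216 − 219.25)² / 219.25 = 0.0482
  clean-shank single-comb: (218 − 219.25)² / 219.25 = 0.0071
χ² = 0.1257 + 0.4336 + 0.0482 + 0.0071 = 0.6146 ≈ 0.615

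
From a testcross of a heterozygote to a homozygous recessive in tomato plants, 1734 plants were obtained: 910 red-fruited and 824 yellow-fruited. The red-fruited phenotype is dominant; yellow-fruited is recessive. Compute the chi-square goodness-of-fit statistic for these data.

A testcross of a heterozygote (Aa × aa) gives a 1:1 phenotypic ratio.
Expected counts for N = 1734 under a 1:1 ratio (total parts = 2):
  red-fruited: 1734 × 1/2 = 867
  yellow-fruited: 1734 × 1/2 = 867
χ² = Σ (O − E)² / E
  red-fruited: (910 − 867)² / 867 = 2.1326
  yellow-fruited: (824 − 867)² / 867 = 2.1326
χ² = 2.1326 + 2.1326 = 4.2652 ≈ 4.265

4.265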